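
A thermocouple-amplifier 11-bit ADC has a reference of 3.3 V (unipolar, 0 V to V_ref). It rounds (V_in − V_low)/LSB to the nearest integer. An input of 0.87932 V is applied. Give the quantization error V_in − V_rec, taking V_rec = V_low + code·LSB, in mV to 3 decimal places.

LSB = 3.3/2^11 = 1.611 mV.
Scaled input = 545.7113 LSBs, so code = 546.
Reconstructed: 0.87978516 V.
Difference: -0.000465156 V → -0.465 mV.

-0.465 mV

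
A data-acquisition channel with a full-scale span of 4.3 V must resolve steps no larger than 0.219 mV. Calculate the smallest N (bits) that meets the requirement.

15 bits

Number of steps required ≥ 4.3 V / 0.219 mV = 19634.70.
Need 2^N ≥ 19634.70; 2^14 = 16384, 2^15 = 32768.
Minimum N = 15.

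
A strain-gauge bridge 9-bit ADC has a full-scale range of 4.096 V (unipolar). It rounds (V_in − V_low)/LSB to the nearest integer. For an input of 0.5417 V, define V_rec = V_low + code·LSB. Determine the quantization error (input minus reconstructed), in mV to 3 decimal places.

One LSB is 4.096 V / 512 = 8.000 mV.
(V_in − V_low)/LSB = (0.5417 − 0)/0.008 = 67.7125 → code 68 (round).
V_rec = 0 + 68·0.008 = 0.544 V.
Difference: -0.0023 V → -2.300 mV.

-2.300 mV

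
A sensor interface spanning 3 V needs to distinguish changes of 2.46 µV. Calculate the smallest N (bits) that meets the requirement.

21 bits

Number of steps required ≥ 3 V / 2.46 µV = 1219512.20.
Need 2^N ≥ 1219512.20; 2^20 = 1048576, 2^21 = 2097152.
Minimum N = 21.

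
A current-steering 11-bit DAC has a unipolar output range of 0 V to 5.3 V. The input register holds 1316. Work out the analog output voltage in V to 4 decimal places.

LSB = 5.3 V / 2^11 = 2.588 mV.
V_out = 0 + 1316 × 0.00258789 V = 3.40566 V.

3.4057 V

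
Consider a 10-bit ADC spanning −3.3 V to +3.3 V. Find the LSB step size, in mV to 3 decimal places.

Full-scale span = 6.6 V.
LSB = 6.6 / 2^10 = 6.6 / 1024 = 0.00644531 V = 6.445 mV.

6.445 mV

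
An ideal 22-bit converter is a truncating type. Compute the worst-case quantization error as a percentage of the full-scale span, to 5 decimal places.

0.00002 %

Truncating → worst-case error = 1 LSB = V_FS/2^22, so 100/4194304 = 2.38419e-05 % of full scale.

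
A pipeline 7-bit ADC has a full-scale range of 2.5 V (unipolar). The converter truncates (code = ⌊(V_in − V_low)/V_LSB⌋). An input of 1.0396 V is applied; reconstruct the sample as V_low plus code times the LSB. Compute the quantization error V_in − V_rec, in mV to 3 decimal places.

One LSB is 2.5 V / 128 = 19.531 mV.
Scaled input = 53.2275 LSBs, so code = 53.
Code 53 maps back to 0 + 53×0.0195312 V = 1.0351562 V.
Error = 1.0396 − 1.0351562 = 0.00444375 V = 4.444 mV.

4.444 mV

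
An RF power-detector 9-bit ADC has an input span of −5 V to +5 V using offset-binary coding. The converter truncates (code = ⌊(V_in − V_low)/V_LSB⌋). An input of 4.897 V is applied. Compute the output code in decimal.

code 506

LSB = 10 V / 512 = 19.531 mV.
(V_in − V_low)/LSB = (4.897 − (−5)) / 0.0195312 = 506.726.
Floor → code 506.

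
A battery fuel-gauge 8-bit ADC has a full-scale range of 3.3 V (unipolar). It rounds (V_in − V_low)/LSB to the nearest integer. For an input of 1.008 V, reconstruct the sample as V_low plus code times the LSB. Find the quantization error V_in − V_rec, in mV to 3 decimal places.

LSB = 3.3/2^8 = 12.891 mV.
(1.008 − 0)/0.0128906 = 78.1964; round gives code 78.
Code 78 maps back to 0 + 78×0.0128906 V = 1.0054687 V.
V_in − V_rec = 0.00253125 V = 2.531 mV.

2.531 mV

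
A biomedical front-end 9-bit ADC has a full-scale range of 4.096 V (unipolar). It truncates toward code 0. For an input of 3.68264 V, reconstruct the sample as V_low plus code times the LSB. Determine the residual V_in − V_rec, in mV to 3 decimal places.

2.640 mV

Step size: 4.096 V ÷ 2^9 = 8.000 mV.
(V_in − V_low)/LSB = (3.68264 − 0)/0.008 = 460.3300 → code 460 (floor).
Code 460 maps back to 0 + 460×0.008 V = 3.68 V.
Difference: 0.00264 V → 2.640 mV.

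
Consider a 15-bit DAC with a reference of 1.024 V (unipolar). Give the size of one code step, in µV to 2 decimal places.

Full-scale span = 1.024 V.
LSB = 1.024 / 2^15 = 1.024 / 32768 = 3.125e-05 V = 31.25 µV.

31.25 µV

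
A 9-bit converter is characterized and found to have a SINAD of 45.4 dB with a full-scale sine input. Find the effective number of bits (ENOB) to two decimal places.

7.25 bits

ENOB = (SINAD − 1.76) / 6.02 = (45.4 − 1.76)/6.02 = 7.249.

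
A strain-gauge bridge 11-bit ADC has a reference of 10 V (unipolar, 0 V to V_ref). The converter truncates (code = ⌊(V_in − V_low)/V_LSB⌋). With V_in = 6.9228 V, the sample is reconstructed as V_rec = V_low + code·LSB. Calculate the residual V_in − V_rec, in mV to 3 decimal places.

3.855 mV

One LSB is 10 V / 2048 = 4.883 mV.
Scaled input = 1417.7894 LSBs, so code = 1417.
Reconstructed: 6.9189453 V.
Difference: 0.00385469 V → 3.855 mV.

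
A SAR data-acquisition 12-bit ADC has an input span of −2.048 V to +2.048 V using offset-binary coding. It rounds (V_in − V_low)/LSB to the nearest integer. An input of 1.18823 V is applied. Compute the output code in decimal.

code 3236

LSB = 4.096 V / 4096 = 1.000 mV.
(1.18823 − (−2.048)) / 0.001 = 3236.230 LSBs.
round(3236.230) = 3236.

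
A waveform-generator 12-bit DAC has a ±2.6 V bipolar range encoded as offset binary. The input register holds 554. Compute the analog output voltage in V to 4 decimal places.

LSB = 5.2 V / 2^12 = 1.270 mV.
V_out = (−2.6) + 554 × 0.00126953 V = -1.89668 V.

-1.8967 V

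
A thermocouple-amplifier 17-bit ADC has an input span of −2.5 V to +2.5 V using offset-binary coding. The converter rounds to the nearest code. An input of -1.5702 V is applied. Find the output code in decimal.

LSB = 5 V / 131072 = 38.15 µV.
Input sits at 24374.149 steps above V_low.
Round → code 24374.

code 24374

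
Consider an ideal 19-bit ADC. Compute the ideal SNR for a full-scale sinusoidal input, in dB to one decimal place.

SNR ≈ 6.02·N + 1.76 dB = 6.02·19 + 1.76 = 116.14 dB.

116.1 dB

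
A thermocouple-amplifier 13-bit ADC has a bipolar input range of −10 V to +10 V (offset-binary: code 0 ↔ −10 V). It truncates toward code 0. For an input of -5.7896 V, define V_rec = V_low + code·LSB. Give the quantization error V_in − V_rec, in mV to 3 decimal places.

LSB = 20/2^13 = 2.441 mV.
(-5.7896 − (−10))/0.00244141 = 1724.5798; ⌊·⌋ gives code 1724.
Reconstructed: -5.7910156 V.
Error = -5.7896 − (−5.7910156) = 0.00141562 V = 1.416 mV.

1.416 mV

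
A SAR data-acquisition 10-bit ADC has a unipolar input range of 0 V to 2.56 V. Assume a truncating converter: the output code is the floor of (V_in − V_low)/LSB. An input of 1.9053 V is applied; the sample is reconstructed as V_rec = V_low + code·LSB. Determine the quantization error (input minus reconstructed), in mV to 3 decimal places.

0.300 mV

One LSB is 2.56 V / 1024 = 2.500 mV.
(V_in − V_low)/LSB = (1.9053 − 0)/0.0025 = 762.1200 → code 762 (floor).
V_rec = 0 + 762·0.0025 = 1.905 V.
Error = 1.9053 − 1.905 = 0.0003 V = 0.300 mV.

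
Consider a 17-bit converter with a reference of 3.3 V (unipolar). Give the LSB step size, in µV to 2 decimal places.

25.18 µV

Full-scale span = 3.3 V.
LSB = 3.3 / 2^17 = 3.3 / 131072 = 2.5177e-05 V = 25.18 µV.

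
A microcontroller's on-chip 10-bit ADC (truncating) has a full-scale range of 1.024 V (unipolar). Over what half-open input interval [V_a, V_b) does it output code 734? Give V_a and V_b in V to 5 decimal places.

[0.73400 V, 0.73500 V)

LSB = 1.024/2^10 = 1.000 mV.
V_a = V_low + 734·LSB = 0.734 V; V_b = V_low + 735·LSB = 0.735 V.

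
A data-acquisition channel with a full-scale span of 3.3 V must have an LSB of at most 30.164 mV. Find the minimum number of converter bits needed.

7 bits

Number of steps required ≥ 3.3 V / 30.164 mV = 109.40.
Need 2^N ≥ 109.40; 2^6 = 64, 2^7 = 128.
Minimum N = 7.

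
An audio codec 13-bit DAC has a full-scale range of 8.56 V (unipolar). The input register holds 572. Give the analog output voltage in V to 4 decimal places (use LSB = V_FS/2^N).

LSB = 8.56 V / 2^13 = 1.045 mV.
V_out = 0 + 572 × 0.00104492 V = 0.597695 V.

0.5977 V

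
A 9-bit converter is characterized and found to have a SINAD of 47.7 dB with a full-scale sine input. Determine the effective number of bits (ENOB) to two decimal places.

ENOB = (SINAD − 1.76) / 6.02 = (47.7 − 1.76)/6.02 = 7.631.

7.63 bits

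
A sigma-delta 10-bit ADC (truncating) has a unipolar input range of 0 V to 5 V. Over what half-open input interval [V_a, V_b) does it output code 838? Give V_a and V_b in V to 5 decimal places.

[4.09180 V, 4.09668 V)

LSB = 5/2^10 = 4.883 mV.
V_a = V_low + 838·LSB = 4.0918 V; V_b = V_low + 839·LSB = 4.09668 V.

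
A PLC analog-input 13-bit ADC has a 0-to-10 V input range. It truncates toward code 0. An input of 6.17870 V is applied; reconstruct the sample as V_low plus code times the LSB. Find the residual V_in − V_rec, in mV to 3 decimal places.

0.721 mV

LSB = 10/2^13 = 1.221 mV.
(6.17870 − 0)/0.0012207 = 5061.5910; ⌊·⌋ gives code 5061.
Reconstructed: 6.1779785 V.
Error = 6.17870 − 6.1779785 = 0.000721484 V = 0.721 mV.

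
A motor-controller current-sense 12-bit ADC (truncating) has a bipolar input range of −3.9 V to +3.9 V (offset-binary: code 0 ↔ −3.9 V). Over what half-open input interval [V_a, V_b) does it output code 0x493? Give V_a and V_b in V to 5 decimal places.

[-1.67007 V, -1.66816 V)

LSB = 7.8/2^12 = 1.904 mV.
Code 0x493 = 1171 decimal.
V_a = V_low + 1171·LSB = -1.67007 V; V_b = V_low + 1172·LSB = -1.66816 V.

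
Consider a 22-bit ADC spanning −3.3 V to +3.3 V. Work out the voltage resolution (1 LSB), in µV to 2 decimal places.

Full-scale span = 6.6 V.
LSB = 6.6 / 2^22 = 6.6 / 4194304 = 1.57356e-06 V = 1.57 µV.

1.57 µV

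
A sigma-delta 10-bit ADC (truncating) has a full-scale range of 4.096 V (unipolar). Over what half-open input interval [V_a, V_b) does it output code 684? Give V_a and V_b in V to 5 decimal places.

[2.73600 V, 2.74000 V)

LSB = 4.096/2^10 = 4.000 mV.
V_a = V_low + 684·LSB = 2.736 V; V_b = V_low + 685·LSB = 2.74 V.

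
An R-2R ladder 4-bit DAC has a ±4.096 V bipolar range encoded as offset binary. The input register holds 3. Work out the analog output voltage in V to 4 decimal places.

-2.5600 V

LSB = 8.192 V / 2^4 = 0.5120 V.
V_out = (−4.096) + 3 × 0.512 V = -2.56 V.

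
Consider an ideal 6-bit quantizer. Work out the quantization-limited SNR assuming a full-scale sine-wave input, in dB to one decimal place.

SNR ≈ 6.02·N + 1.76 dB = 6.02·6 + 1.76 = 37.88 dB.

37.9 dB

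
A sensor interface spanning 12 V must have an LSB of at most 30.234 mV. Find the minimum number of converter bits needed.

Number of steps required ≥ 12 V / 30.234 mV = 396.90.
Need 2^N ≥ 396.90; 2^8 = 256, 2^9 = 512.
Minimum N = 9.

9 bits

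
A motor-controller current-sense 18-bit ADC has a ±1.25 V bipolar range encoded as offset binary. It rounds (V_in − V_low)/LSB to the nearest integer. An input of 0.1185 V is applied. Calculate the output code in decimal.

Full-scale span = 2.5 V; LSB = 2.5/2^18 = 9.54 µV.
Input sits at 143497.626 steps above V_low.
Round → code 143498.

code 143498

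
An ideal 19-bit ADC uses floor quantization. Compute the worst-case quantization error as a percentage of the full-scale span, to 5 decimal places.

Truncating → worst-case error = 1 LSB = V_FS/2^19, so 100/524288 = 0.000190735 % of full scale.

0.00019 %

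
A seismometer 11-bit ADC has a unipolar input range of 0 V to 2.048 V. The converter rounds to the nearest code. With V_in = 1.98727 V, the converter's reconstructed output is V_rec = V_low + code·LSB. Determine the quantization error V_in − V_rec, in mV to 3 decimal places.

Step size: 2.048 V ÷ 2^11 = 1.000 mV.
(V_in − V_low)/LSB = (1.98727 − 0)/0.001 = 1987.2700 → code 1987 (round).
Code 1987 maps back to 0 + 1987×0.001 V = 1.987 V.
Difference: 0.00027 V → 0.270 mV.

0.270 mV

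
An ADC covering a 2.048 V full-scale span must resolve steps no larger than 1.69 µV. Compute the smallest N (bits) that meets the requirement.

21 bits

Number of steps required ≥ 2.048 V / 1.69 µV = 1211834.32.
Need 2^N ≥ 1211834.32; 2^20 = 1048576, 2^21 = 2097152.
Minimum N = 21.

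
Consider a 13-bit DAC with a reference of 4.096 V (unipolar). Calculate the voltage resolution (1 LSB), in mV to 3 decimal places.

Full-scale span = 4.096 V.
LSB = 4.096 / 2^13 = 4.096 / 8192 = 0.0005 V = 0.500 mV.

0.500 mV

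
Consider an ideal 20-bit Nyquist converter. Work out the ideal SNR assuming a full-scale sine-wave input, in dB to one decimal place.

SNR ≈ 6.02·N + 1.76 dB = 6.02·20 + 1.76 = 122.16 dB.

122.2 dB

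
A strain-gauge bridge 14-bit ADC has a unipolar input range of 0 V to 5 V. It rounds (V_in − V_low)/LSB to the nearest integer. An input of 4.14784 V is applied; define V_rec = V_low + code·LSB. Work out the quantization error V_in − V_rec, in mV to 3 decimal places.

-0.109 mV

LSB = 5/2^14 = 305.18 µV.
(V_in − V_low)/LSB = (4.14784 − 0)/0.000305176 = 13591.6421 → code 13592 (round).
Code 13592 maps back to 0 + 13592×0.000305176 V = 4.1479492 V.
Error = 4.14784 − 4.1479492 = -0.000109219 V = -0.109 mV.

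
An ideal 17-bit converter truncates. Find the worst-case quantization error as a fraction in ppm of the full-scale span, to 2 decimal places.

Truncating → worst-case error = 1 LSB = V_FS/2^17, so 1e+06/131072 = 7.62939 ppm of full scale.

7.63 ppm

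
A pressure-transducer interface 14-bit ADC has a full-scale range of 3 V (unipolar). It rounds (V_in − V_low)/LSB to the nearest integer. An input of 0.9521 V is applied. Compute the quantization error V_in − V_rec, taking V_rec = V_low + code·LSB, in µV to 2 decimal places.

-48.44 µV

LSB = 3/2^14 = 183.11 µV.
(0.9521 − 0)/0.000183105 = 5199.7355; round gives code 5200.
Reconstructed: 0.95214844 V.
Error = 0.9521 − 0.95214844 = -4.84375e-05 V = -48.44 µV.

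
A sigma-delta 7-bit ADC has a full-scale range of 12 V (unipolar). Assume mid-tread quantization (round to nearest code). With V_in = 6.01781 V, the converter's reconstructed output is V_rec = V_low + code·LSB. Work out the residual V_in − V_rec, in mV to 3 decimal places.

One LSB is 12 V / 128 = 93.750 mV.
(V_in − V_low)/LSB = (6.01781 − 0)/0.09375 = 64.1900 → code 64 (round).
Code 64 maps back to 0 + 64×0.09375 V = 6 V.
V_in − V_rec = 0.01781 V = 17.810 mV.

17.810 mV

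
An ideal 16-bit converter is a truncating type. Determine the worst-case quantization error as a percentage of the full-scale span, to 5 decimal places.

0.00153 %

Truncating → worst-case error = 1 LSB = V_FS/2^16, so 100/65536 = 0.00152588 % of full scale.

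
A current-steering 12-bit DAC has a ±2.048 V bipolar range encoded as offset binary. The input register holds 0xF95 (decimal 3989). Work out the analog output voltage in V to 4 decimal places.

LSB = 4.096 V / 2^12 = 1.000 mV.
Code 0xF95 = 3989 decimal.
V_out = (−2.048) + 3989 × 0.001 V = 1.941 V.

1.9410 V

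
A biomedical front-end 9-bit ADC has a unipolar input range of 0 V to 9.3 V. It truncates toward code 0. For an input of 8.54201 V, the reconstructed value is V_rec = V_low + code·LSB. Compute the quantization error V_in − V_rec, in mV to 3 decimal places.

Step size: 9.3 V ÷ 2^9 = 18.164 mV.
(V_in − V_low)/LSB = (8.54201 − 0)/0.0181641 = 470.2698 → code 470 (floor).
Reconstructed: 8.5371094 V.
Error = 8.54201 − 8.5371094 = 0.00490062 V = 4.901 mV.

4.901 mV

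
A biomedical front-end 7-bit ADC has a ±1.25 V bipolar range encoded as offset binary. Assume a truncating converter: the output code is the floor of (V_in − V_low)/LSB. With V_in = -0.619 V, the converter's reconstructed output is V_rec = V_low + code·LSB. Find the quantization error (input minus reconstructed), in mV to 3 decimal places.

6.000 mV

LSB = 2.5/2^7 = 19.531 mV.
(-0.619 − (−1.25))/0.0195312 = 32.3072; ⌊·⌋ gives code 32.
Code 32 maps back to (−1.25) + 32×0.0195312 V = -0.625 V.
Error = -0.619 − (−0.625) = 0.006 V = 6.000 mV.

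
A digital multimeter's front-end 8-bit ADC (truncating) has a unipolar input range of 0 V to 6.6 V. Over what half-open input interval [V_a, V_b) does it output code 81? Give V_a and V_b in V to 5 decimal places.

[2.08828 V, 2.11406 V)

LSB = 6.6/2^8 = 25.781 mV.
V_a = V_low + 81·LSB = 2.08828 V; V_b = V_low + 82·LSB = 2.11406 V.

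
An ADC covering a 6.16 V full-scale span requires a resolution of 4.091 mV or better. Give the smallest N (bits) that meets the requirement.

Number of steps required ≥ 6.16 V / 4.091 mV = 1505.74.
Need 2^N ≥ 1505.74; 2^10 = 1024, 2^11 = 2048.
Minimum N = 11.

11 bits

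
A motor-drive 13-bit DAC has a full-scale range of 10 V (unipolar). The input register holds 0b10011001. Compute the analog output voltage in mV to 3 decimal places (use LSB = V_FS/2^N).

186.768 mV

LSB = 10 V / 2^13 = 1.221 mV.
Code 0b10011001 = 153 decimal.
V_out = 0 + 153 × 0.0012207 V = 0.186768 V.
= 186.768 mV.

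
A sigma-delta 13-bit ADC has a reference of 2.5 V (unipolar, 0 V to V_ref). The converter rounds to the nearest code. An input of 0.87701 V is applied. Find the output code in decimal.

With 8192 levels over 2.5 V, one step is 305.18 µV.
Input sits at 2873.786 steps above V_low.
Round → code 2874.

code 2874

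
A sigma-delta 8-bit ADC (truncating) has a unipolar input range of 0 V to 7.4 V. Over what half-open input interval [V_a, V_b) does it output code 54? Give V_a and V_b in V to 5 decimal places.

LSB = 7.4/2^8 = 28.906 mV.
V_a = V_low + 54·LSB = 1.56094 V; V_b = V_low + 55·LSB = 1.58984 V.

[1.56094 V, 1.58984 V)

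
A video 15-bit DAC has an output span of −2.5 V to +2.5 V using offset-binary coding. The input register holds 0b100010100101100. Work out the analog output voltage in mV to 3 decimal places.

202.026 mV

LSB = 5 V / 2^15 = 152.59 µV.
Code 0b100010100101100 = 17708 decimal.
V_out = (−2.5) + 17708 × 0.000152588 V = 0.202026 V.
= 202.026 mV.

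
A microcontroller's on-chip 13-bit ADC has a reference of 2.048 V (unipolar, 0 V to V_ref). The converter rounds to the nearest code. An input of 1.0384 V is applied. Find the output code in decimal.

With 8192 levels over 2.048 V, one step is 250.00 µV.
(1.0384 − 0) / 0.00025 = 4153.600 LSBs.
So the output code is 4154.

code 4154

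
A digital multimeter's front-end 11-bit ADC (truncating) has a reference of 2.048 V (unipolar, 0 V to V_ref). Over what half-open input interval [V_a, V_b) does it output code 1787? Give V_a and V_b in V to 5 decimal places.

[1.78700 V, 1.78800 V)

LSB = 2.048/2^11 = 1.000 mV.
V_a = V_low + 1787·LSB = 1.787 V; V_b = V_low + 1788·LSB = 1.788 V.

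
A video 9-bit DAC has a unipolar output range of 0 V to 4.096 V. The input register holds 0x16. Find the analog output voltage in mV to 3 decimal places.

176.000 mV

LSB = 4.096 V / 2^9 = 8.000 mV.
Code 0x16 = 22 decimal.
V_out = 0 + 22 × 0.008 V = 0.176 V.
= 176.000 mV.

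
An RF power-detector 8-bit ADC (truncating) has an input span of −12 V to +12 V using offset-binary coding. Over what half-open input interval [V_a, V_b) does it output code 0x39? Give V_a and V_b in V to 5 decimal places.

[-6.65625 V, -6.56250 V)

LSB = 24/2^8 = 93.750 mV.
Code 0x39 = 57 decimal.
V_a = V_low + 57·LSB = -6.65625 V; V_b = V_low + 58·LSB = -6.5625 V.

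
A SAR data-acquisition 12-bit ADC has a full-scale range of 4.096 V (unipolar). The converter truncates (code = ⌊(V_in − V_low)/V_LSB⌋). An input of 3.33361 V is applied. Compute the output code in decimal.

Full-scale span = 4.096 V; LSB = 4.096/2^12 = 1.000 mV.
(3.33361 − 0) / 0.001 = 3333.610 LSBs.
So the output code is 3333.

code 3333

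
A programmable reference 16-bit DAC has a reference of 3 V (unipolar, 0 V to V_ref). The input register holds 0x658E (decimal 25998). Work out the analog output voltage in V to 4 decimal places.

LSB = 3 V / 2^16 = 45.78 µV.
Code 0x658E = 25998 decimal.
V_out = 0 + 25998 × 4.57764e-05 V = 1.19009 V.

1.1901 V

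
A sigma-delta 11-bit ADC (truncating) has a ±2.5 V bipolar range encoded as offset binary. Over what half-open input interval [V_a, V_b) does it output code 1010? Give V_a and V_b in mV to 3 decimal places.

LSB = 5/2^11 = 2.441 mV.
V_a = V_low + 1010·LSB = -0.0341797 V; V_b = V_low + 1011·LSB = -0.0317383 V.

[-34.180 mV, -31.738 mV)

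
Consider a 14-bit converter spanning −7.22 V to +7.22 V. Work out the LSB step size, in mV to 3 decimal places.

Full-scale span = 14.44 V.
LSB = 14.44 / 2^14 = 14.44 / 16384 = 0.000881348 V = 0.881 mV.

0.881 mV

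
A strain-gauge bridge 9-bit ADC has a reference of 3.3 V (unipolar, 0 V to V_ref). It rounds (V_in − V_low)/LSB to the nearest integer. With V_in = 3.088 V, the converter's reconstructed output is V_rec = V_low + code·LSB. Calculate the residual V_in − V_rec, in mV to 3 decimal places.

LSB = 3.3/2^9 = 6.445 mV.
(3.088 − 0)/0.00644531 = 479.1079; round gives code 479.
Code 479 maps back to 0 + 479×0.00644531 V = 3.0873047 V.
Error = 3.088 − 3.0873047 = 0.000695312 V = 0.695 mV.

0.695 mV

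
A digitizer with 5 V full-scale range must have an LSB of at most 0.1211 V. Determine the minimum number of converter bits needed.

Number of steps required ≥ 5 V / 0.1211 V = 41.29.
Need 2^N ≥ 41.29; 2^5 = 32, 2^6 = 64.
Minimum N = 6.

6 bits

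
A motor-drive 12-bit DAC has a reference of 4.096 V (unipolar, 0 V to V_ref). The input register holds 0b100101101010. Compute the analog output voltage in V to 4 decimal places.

2.4100 V

LSB = 4.096 V / 2^12 = 1.000 mV.
Code 0b100101101010 = 2410 decimal.
V_out = 0 + 2410 × 0.001 V = 2.41 V.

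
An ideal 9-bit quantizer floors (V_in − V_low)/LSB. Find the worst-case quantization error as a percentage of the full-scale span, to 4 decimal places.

Truncating → worst-case error = 1 LSB = V_FS/2^9, so 100/512 = 0.195312 % of full scale.

0.1953 %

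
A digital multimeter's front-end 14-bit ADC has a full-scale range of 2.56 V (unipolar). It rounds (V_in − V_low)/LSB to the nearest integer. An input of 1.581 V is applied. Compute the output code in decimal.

code 10118

Full-scale span = 2.56 V; LSB = 2.56/2^14 = 156.25 µV.
Input sits at 10118.400 steps above V_low.
Round → code 10118.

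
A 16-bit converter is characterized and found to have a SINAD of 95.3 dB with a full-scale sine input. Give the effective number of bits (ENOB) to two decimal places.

15.54 bits

ENOB = (SINAD − 1.76) / 6.02 = (95.3 − 1.76)/6.02 = 15.538.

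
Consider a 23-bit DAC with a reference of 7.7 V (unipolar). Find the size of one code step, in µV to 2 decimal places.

Full-scale span = 7.7 V.
LSB = 7.7 / 2^23 = 7.7 / 8388608 = 9.17912e-07 V = 0.92 µV.

0.92 µV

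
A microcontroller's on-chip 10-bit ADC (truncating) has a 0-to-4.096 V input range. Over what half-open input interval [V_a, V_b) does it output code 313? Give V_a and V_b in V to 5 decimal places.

LSB = 4.096/2^10 = 4.000 mV.
V_a = V_low + 313·LSB = 1.252 V; V_b = V_low + 314·LSB = 1.256 V.

[1.25200 V, 1.25600 V)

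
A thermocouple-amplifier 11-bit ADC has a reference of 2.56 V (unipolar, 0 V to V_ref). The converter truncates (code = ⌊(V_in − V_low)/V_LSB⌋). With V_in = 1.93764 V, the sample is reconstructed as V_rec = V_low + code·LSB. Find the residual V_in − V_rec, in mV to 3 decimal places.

0.140 mV

LSB = 2.56/2^11 = 1.250 mV.
Scaled input = 1550.1120 LSBs, so code = 1550.
Code 1550 maps back to 0 + 1550×0.00125 V = 1.9375 V.
V_in − V_rec = 0.00014 V = 0.140 mV.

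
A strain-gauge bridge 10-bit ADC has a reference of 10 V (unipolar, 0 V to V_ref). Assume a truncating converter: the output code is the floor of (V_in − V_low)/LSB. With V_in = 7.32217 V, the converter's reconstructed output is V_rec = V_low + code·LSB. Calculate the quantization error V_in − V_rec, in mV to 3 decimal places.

One LSB is 10 V / 1024 = 9.766 mV.
(7.32217 − 0)/0.00976562 = 749.7902; ⌊·⌋ gives code 749.
Code 749 maps back to 0 + 749×0.00976562 V = 7.3144531 V.
Difference: 0.00771687 V → 7.717 mV.

7.717 mV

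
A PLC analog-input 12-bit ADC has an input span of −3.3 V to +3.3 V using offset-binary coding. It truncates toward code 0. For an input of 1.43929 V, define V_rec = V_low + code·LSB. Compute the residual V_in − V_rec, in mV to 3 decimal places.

0.374 mV

LSB = 6.6/2^12 = 1.611 mV.
(V_in − V_low)/LSB = (1.43929 − (−3.3))/0.00161133 = 2941.2321 → code 2941 (floor).
Code 2941 maps back to (−3.3) + 2941×0.00161133 V = 1.438916 V.
V_in − V_rec = 0.000373984 V = 0.374 mV.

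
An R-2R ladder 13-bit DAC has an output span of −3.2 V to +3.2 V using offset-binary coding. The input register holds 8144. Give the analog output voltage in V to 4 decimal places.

LSB = 6.4 V / 2^13 = 0.781 mV.
V_out = (−3.2) + 8144 × 0.00078125 V = 3.1625 V.

3.1625 V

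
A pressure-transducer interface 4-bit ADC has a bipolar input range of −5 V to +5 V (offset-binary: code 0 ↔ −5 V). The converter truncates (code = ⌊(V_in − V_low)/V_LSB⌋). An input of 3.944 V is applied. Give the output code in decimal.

With 16 levels over 10 V, one step is 0.6250 V.
Input sits at 14.310 steps above V_low.
Floor → code 14.

code 14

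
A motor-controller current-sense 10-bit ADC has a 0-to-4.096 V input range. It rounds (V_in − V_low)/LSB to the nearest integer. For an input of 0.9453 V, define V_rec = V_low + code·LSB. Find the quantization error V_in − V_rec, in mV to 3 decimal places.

One LSB is 4.096 V / 1024 = 4.000 mV.
Scaled input = 236.3250 LSBs, so code = 236.
Reconstructed: 0.944 V.
Error = 0.9453 − 0.944 = 0.0013 V = 1.300 mV.

1.300 mV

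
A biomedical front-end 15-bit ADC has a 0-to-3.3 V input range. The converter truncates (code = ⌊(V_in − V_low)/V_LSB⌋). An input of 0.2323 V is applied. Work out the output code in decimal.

LSB = 3.3 V / 32768 = 100.71 µV.
(V_in − V_low)/LSB = (0.2323 − 0) / 0.000100708 = 2306.669.
Floor → code 2306.

code 2306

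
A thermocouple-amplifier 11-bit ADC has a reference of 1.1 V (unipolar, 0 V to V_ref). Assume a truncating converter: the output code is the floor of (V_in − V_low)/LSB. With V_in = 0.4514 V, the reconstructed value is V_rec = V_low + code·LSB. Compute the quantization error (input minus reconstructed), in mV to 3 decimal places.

0.228 mV

LSB = 1.1/2^11 = 0.537 mV.
Scaled input = 840.4247 LSBs, so code = 840.
V_rec = 0 + 840·0.000537109 = 0.45117188 V.
V_in − V_rec = 0.000228125 V = 0.228 mV.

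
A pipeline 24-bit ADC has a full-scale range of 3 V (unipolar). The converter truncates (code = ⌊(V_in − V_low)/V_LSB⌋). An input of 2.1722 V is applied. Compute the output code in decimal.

With 16777216 levels over 3 V, one step is 0.18 µV.
(2.1722 − 0) / 1.78814e-07 = 12147822.865 LSBs.
So the output code is 12147822.

code 12147822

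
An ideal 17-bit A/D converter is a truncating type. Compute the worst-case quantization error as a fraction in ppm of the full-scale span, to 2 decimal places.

7.63 ppm

Truncating → worst-case error = 1 LSB = V_FS/2^17, so 1e+06/131072 = 7.62939 ppm of full scale.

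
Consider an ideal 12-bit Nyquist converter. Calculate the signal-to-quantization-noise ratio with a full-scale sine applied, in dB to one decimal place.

74.0 dB

SNR ≈ 6.02·N + 1.76 dB = 6.02·12 + 1.76 = 74.00 dB.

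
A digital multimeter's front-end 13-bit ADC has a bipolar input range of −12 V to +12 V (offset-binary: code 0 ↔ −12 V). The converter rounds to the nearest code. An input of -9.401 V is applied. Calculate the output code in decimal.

code 887

Full-scale span = 24 V; LSB = 24/2^13 = 2.930 mV.
(-9.401 − (−12)) / 0.00292969 = 887.125 LSBs.
So the output code is 887.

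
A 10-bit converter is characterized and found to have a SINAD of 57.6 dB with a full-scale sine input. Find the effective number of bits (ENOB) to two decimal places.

ENOB = (SINAD − 1.76) / 6.02 = (57.6 − 1.76)/6.02 = 9.276.

9.28 bits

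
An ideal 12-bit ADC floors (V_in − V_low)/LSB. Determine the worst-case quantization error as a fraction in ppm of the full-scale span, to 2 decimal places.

244.14 ppm

Truncating → worst-case error = 1 LSB = V_FS/2^12, so 1e+06/4096 = 244.141 ppm of full scale.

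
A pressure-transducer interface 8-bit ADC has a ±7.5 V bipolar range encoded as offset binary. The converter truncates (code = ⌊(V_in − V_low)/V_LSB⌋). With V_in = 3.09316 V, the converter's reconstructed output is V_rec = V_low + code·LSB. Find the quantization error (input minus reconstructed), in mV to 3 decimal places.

LSB = 15/2^8 = 58.594 mV.
Scaled input = 180.7899 LSBs, so code = 180.
Reconstructed: 3.046875 V.
V_in − V_rec = 0.046285 V = 46.285 mV.

46.285 mV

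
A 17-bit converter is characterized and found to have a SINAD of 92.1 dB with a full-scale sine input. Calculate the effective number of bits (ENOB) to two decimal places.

ENOB = (SINAD − 1.76) / 6.02 = (92.1 − 1.76)/6.02 = 15.007.

15.01 bits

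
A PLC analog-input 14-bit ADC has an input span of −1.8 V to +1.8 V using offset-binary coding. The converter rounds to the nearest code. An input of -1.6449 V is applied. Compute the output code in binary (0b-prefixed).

code 0b1011000010 (decimal 706)

LSB = 3.6 V / 16384 = 219.73 µV.
(-1.6449 − (−1.8)) / 0.000219727 = 705.877 LSBs.
round(705.877) = 706.
In binary (0b-prefixed): 0b1011000010.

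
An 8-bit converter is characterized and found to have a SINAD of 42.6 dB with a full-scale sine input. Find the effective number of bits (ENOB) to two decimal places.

ENOB = (SINAD − 1.76) / 6.02 = (42.6 − 1.76)/6.02 = 6.784.

6.78 bits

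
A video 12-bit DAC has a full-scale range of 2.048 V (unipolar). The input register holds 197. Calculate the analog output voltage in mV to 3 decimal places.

98.500 mV

LSB = 2.048 V / 2^12 = 0.500 mV.
V_out = 0 + 197 × 0.0005 V = 0.0985 V.
= 98.500 mV.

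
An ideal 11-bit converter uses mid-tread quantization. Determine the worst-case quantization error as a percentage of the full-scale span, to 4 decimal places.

Rounding → worst-case error = ½ LSB = V_FS/2^12, so 100/4096 = 0.0244141 % of full scale.

0.0244 %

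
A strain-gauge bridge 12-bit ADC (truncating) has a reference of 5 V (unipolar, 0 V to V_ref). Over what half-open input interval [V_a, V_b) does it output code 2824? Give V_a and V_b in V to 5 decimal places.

[3.44727 V, 3.44849 V)

LSB = 5/2^12 = 1.221 mV.
V_a = V_low + 2824·LSB = 3.44727 V; V_b = V_low + 2825·LSB = 3.44849 V.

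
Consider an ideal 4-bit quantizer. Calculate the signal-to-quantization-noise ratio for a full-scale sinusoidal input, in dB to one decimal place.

25.8 dB

SNR ≈ 6.02·N + 1.76 dB = 6.02·4 + 1.76 = 25.84 dB.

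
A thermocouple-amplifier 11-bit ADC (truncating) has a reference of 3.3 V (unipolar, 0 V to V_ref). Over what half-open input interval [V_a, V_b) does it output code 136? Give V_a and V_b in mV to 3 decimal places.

[219.141 mV, 220.752 mV)

LSB = 3.3/2^11 = 1.611 mV.
V_a = V_low + 136·LSB = 0.219141 V; V_b = V_low + 137·LSB = 0.220752 V.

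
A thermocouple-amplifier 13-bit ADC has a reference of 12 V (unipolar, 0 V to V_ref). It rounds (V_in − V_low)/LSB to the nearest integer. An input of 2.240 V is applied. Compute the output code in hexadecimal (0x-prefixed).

code 0x5F9 (decimal 1529)

Full-scale span = 12 V; LSB = 12/2^13 = 1.465 mV.
(V_in − V_low)/LSB = (2.240 − 0) / 0.00146484 = 1529.173.
round(1529.173) = 1529.
In hexadecimal (0x-prefixed): 0x5F9.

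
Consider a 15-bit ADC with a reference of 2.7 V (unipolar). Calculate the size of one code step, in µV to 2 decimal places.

82.40 µV

Full-scale span = 2.7 V.
LSB = 2.7 / 2^15 = 2.7 / 32768 = 8.23975e-05 V = 82.40 µV.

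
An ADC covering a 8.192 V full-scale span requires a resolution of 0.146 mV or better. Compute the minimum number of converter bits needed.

16 bits

Number of steps required ≥ 8.192 V / 0.146 mV = 56109.59.
Need 2^N ≥ 56109.59; 2^15 = 32768, 2^16 = 65536.
Minimum N = 16.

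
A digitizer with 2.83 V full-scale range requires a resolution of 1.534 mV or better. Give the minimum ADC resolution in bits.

Number of steps required ≥ 2.83 V / 1.534 mV = 1844.85.
Need 2^N ≥ 1844.85; 2^10 = 1024, 2^11 = 2048.
Minimum N = 11.

11 bits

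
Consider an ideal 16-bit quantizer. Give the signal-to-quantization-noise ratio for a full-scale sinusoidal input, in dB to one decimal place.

SNR ≈ 6.02·N + 1.76 dB = 6.02·16 + 1.76 = 98.08 dB.

98.1 dB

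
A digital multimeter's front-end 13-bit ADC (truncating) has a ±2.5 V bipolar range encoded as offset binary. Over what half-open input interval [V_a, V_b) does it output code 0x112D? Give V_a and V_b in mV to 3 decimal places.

[183.716 mV, 184.326 mV)

LSB = 5/2^13 = 0.610 mV.
Code 0x112D = 4397 decimal.
V_a = V_low + 4397·LSB = 0.183716 V; V_b = V_low + 4398·LSB = 0.184326 V.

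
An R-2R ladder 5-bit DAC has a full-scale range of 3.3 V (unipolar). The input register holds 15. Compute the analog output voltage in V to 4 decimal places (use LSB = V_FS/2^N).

LSB = 3.3 V / 2^5 = 103.125 mV.
V_out = 0 + 15 × 0.103125 V = 1.54688 V.

1.5469 V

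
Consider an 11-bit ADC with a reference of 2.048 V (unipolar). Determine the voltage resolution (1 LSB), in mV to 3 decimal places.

1.000 mV

Full-scale span = 2.048 V.
LSB = 2.048 / 2^11 = 2.048 / 2048 = 0.001 V = 1.000 mV.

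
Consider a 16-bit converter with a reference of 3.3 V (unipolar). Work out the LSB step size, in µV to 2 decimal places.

Full-scale span = 3.3 V.
LSB = 3.3 / 2^16 = 3.3 / 65536 = 5.0354e-05 V = 50.35 µV.

50.35 µV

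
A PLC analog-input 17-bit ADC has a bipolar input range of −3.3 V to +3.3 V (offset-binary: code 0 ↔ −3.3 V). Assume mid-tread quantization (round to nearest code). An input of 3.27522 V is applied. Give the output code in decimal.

Full-scale span = 6.6 V; LSB = 6.6/2^17 = 50.35 µV.
(3.27522 − (−3.3)) / 5.0354e-05 = 130579.884 LSBs.
Round → code 130580.

code 130580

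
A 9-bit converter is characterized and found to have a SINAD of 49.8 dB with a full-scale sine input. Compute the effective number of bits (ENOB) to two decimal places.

7.98 bits

ENOB = (SINAD − 1.76) / 6.02 = (49.8 − 1.76)/6.02 = 7.980.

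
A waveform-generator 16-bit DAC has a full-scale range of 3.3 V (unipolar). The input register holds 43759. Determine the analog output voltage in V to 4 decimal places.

LSB = 3.3 V / 2^16 = 50.35 µV.
V_out = 0 + 43759 × 5.0354e-05 V = 2.20344 V.

2.2034 V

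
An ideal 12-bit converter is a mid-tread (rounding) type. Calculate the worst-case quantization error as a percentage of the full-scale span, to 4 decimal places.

0.0122 %

Rounding → worst-case error = ½ LSB = V_FS/2^13, so 100/8192 = 0.012207 % of full scale.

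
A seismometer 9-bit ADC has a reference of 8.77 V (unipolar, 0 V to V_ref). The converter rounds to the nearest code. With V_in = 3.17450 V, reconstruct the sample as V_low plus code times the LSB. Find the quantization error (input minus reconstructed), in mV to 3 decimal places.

One LSB is 8.77 V / 512 = 17.129 mV.
Scaled input = 185.3300 LSBs, so code = 185.
Code 185 maps back to 0 + 185×0.0171289 V = 3.1688477 V.
Difference: 0.00565234 V → 5.652 mV.

5.652 mV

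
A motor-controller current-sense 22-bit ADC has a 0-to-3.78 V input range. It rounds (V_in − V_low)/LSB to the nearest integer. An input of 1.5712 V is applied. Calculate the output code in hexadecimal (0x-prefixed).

Full-scale span = 3.78 V; LSB = 3.78/2^22 = 0.90 µV.
Input sits at 1743410.171 steps above V_low.
So the output code is 1743410.
In hexadecimal (0x-prefixed): 0x1A9A32.

code 0x1A9A32 (decimal 1743410)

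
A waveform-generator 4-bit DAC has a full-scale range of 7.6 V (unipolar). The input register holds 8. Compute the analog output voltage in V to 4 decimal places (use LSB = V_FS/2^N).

3.8000 V

LSB = 7.6 V / 2^4 = 475.000 mV.
V_out = 0 + 8 × 0.475 V = 3.8 V.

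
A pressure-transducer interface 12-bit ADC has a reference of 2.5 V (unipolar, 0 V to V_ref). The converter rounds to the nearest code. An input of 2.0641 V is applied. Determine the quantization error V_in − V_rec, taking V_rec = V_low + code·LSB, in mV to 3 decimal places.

-0.109 mV

One LSB is 2.5 V / 4096 = 0.610 mV.
Scaled input = 3381.8214 LSBs, so code = 3382.
V_rec = 0 + 3382·0.000610352 = 2.064209 V.
Difference: -0.000108984 V → -0.109 mV.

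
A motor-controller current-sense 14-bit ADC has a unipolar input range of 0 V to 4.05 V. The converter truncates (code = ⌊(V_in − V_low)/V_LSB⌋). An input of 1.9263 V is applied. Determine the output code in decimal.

code 7792

LSB = 4.05 V / 16384 = 247.19 µV.
(1.9263 − 0) / 0.000247192 = 7792.716 LSBs.
Floor → code 7792.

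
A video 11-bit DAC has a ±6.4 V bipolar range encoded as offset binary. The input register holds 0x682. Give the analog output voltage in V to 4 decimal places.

4.0125 V

LSB = 12.8 V / 2^11 = 6.250 mV.
Code 0x682 = 1666 decimal.
V_out = (−6.4) + 1666 × 0.00625 V = 4.0125 V.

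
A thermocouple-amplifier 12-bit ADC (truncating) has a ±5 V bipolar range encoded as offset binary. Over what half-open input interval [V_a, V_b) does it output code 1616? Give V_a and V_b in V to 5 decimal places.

LSB = 10/2^12 = 2.441 mV.
V_a = V_low + 1616·LSB = -1.05469 V; V_b = V_low + 1617·LSB = -1.05225 V.

[-1.05469 V, -1.05225 V)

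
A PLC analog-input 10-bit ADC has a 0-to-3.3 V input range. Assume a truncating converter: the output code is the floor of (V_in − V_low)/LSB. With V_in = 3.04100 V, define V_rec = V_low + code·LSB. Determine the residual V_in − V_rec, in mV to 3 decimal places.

2.035 mV

Step size: 3.3 V ÷ 2^10 = 3.223 mV.
Scaled input = 943.6315 LSBs, so code = 943.
Reconstructed: 3.0389648 V.
Error = 3.04100 − 3.0389648 = 0.00203516 V = 2.035 mV.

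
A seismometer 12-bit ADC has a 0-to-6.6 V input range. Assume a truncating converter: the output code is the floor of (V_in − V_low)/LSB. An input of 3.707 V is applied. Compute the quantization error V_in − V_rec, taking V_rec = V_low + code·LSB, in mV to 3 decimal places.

Step size: 6.6 V ÷ 2^12 = 1.611 mV.
(3.707 − 0)/0.00161133 = 2300.5867; ⌊·⌋ gives code 2300.
Reconstructed: 3.7060547 V.
Difference: 0.000945312 V → 0.945 mV.

0.945 mV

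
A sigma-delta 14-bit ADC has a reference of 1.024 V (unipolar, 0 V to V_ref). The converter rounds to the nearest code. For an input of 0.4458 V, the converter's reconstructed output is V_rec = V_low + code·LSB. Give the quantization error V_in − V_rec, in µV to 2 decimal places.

Step size: 1.024 V ÷ 2^14 = 62.50 µV.
(0.4458 − 0)/6.25e-05 = 7132.8000; round gives code 7133.
Code 7133 maps back to 0 + 7133×6.25e-05 V = 0.4458125 V.
Difference: -1.25e-05 V → -12.50 µV.

-12.50 µV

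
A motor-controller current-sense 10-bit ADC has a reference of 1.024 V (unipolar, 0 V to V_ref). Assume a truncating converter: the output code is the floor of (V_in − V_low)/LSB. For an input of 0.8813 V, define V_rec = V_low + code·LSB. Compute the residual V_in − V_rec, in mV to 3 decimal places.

0.300 mV

One LSB is 1.024 V / 1024 = 1.000 mV.
Scaled input = 881.3000 LSBs, so code = 881.
Code 881 maps back to 0 + 881×0.001 V = 0.881 V.
V_in − V_rec = 0.0003 V = 0.300 mV.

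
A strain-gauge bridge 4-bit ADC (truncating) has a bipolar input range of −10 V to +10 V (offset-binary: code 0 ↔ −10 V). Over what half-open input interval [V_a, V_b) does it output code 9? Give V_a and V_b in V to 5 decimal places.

[1.25000 V, 2.50000 V)

LSB = 20/2^4 = 1.2500 V.
V_a = V_low + 9·LSB = 1.25 V; V_b = V_low + 10·LSB = 2.5 V.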